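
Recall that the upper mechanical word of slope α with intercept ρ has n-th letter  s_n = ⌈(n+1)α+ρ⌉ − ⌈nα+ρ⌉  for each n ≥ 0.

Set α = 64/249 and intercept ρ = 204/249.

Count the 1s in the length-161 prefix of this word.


42

#1s = Σ_{n=0}^{160} s_n = Σ_{n=0}^{160} (⌈(n+1)α+ρ⌉ − ⌈nα+ρ⌉)
the sum telescopes: every ⌈nα+ρ⌉ with 0 < n < 161 appears once with + and once with −, leaving ⌈161α+ρ⌉ − ⌈0·α+ρ⌉
161α + ρ = (161·64 + 204) / 249 = 10508/249
ρ = 204/249
⌈10508/249⌉ = 43,  ⌈204/249⌉ = 1
#1s = 43 − 1 = 42


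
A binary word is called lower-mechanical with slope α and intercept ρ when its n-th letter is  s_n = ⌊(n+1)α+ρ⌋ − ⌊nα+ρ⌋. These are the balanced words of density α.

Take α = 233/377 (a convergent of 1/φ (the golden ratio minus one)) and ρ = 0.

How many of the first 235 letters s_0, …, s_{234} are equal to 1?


145

#1s = Σ_{n=0}^{234} s_n = Σ_{n=0}^{234} (⌊(n+1)α+ρ⌋ − ⌊nα+ρ⌋)
the sum telescopes: every ⌊nα+ρ⌋ with 0 < n < 235 appears once with + and once with −, leaving ⌊235α+ρ⌋ − ⌊0·α+ρ⌋
235α + ρ = (235·233) / 377 = 54755/377
ρ = 0/377
⌊54755/377⌋ = 145,  ⌊0/377⌋ = 0
#1s = 145 − 0 = 145


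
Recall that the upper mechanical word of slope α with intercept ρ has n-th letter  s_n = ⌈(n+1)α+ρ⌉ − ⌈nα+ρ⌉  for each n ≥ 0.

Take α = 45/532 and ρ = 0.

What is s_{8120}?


0

(n+1)α + ρ = (8121·45) / 532 = 365445/532
nα + ρ     = (8120·45) / 532 = 365400/532
⌈365445/532⌉ = 687,  ⌈365400/532⌉ = 687
s_{8120} = 687 − 687 = 0


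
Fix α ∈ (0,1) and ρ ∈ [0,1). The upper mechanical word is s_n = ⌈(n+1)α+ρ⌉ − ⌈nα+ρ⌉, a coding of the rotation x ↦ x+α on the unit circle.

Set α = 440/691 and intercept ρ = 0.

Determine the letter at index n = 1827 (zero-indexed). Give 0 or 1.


(n+1)α + ρ = (1828·440) / 691 = 804320/691
nα + ρ     = (1827·440) / 691 = 803880/691
⌈804320/691⌉ = 1164,  ⌈803880/691⌉ = 1164
s_{1827} = 1164 − 1164 = 0

0


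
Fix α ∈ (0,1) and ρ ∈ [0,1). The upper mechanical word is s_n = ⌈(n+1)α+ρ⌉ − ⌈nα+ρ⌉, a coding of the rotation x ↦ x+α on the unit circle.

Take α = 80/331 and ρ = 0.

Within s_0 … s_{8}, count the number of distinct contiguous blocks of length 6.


t_n = ⌈(n·80)/331⌉ for n = 0 … 9:
  n=0…9: ⌈0/331⌉=0 ⌈80/331⌉=1 ⌈160/331⌉=1 ⌈240/331⌉=1 ⌈320/331⌉=1 ⌈400/331⌉=2 ⌈480/331⌉=2 ⌈560/331⌉=2 ⌈640/331⌉=2 ⌈720/331⌉=3
s_n = t_(n+1) − t_n for n = 0 … 8 gives
prefix = 100010001
slide a length-6 window over [0..5] … [3..8] (4 windows); first occurrence of each distinct factor:
  [  0..  5] 100010
  [  1..  6] 000100
  [  2..  7] 001000
  [  3..  8] 010001
distinct factors: {000100, 001000, 010001, 100010}
count = 4  (Sturmian bound for length 6 is 7)

4


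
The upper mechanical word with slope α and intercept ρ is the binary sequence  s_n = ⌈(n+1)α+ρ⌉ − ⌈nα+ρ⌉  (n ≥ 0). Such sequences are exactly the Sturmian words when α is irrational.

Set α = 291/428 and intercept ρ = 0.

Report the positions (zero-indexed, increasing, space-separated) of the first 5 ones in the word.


n=0: ⌈291/428⌉−⌈0/428⌉ = 1−0 = 1  ← one
n=1: ⌈582/428⌉−⌈291/428⌉ = 2−1 = 1  ← one
n=2: ⌈873/428⌉−⌈582/428⌉ = 3−2 = 1  ← one
n=3: ⌈1164/428⌉−⌈873/428⌉ = 3−3 = 0
n=4: ⌈1455/428⌉−⌈1164/428⌉ = 4−3 = 1  ← one
n=5: ⌈1746/428⌉−⌈1455/428⌉ = 5−4 = 1  ← one
positions of the first 5 ones: 0 1 2 4 5

0 1 2 4 5


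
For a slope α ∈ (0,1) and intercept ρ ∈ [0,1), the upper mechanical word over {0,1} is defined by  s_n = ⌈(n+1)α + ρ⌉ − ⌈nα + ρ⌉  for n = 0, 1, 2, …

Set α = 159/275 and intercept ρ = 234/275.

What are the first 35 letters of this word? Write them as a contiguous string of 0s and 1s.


11010101101010110101011010110101011

n=0: ⌈(1·159+234)/275⌉ − ⌈(0·159+234)/275⌉ = ⌈393/275⌉ − ⌈234/275⌉ = 2 − 1 = 1
n=1: ⌈(2·159+234)/275⌉ − ⌈(1·159+234)/275⌉ = ⌈552/275⌉ − ⌈393/275⌉ = 3 − 2 = 1
n=2: ⌈(3·159+234)/275⌉ − ⌈(2·159+234)/275⌉ = ⌈711/275⌉ − ⌈552/275⌉ = 3 − 3 = 0
n=3: ⌈(4·159+234)/275⌉ − ⌈(3·159+234)/275⌉ = ⌈870/275⌉ − ⌈711/275⌉ = 4 − 3 = 1
n=4: ⌈(5·159+234)/275⌉ − ⌈(4·159+234)/275⌉ = ⌈1029/275⌉ − ⌈870/275⌉ = 4 − 4 = 0
n=5: ⌈(6·159+234)/275⌉ − ⌈(5·159+234)/275⌉ = ⌈1188/275⌉ − ⌈1029/275⌉ = 5 − 4 = 1
n=6: ⌈(7·159+234)/275⌉ − ⌈(6·159+234)/275⌉ = ⌈1347/275⌉ − ⌈1188/275⌉ = 5 − 5 = 0
n=7: ⌈(8·159+234)/275⌉ − ⌈(7·159+234)/275⌉ = ⌈1506/275⌉ − ⌈1347/275⌉ = 6 − 5 = 1
n=8: ⌈(9·159+234)/275⌉ − ⌈(8·159+234)/275⌉ = ⌈1665/275⌉ − ⌈1506/275⌉ = 7 − 6 = 1
n=9: ⌈(10·159+234)/275⌉ − ⌈(9·159+234)/275⌉ = ⌈1824/275⌉ − ⌈1665/275⌉ = 7 − 7 = 0
n=10: ⌈(11·159+234)/275⌉ − ⌈(10·159+234)/275⌉ = ⌈1983/275⌉ − ⌈1824/275⌉ = 8 − 7 = 1
n=11: ⌈(12·159+234)/275⌉ − ⌈(11·159+234)/275⌉ = ⌈2142/275⌉ − ⌈1983/275⌉ = 8 − 8 = 0
n=12: ⌈(13·159+234)/275⌉ − ⌈(12·159+234)/275⌉ = ⌈2301/275⌉ − ⌈2142/275⌉ = 9 − 8 = 1
n=13: ⌈(14·159+234)/275⌉ − ⌈(13·159+234)/275⌉ = ⌈2460/275⌉ − ⌈2301/275⌉ = 9 − 9 = 0
n=14: ⌈(15·159+234)/275⌉ − ⌈(14·159+234)/275⌉ = ⌈2619/275⌉ − ⌈2460/275⌉ = 10 − 9 = 1
n=15: ⌈(16·159+234)/275⌉ − ⌈(15·159+234)/275⌉ = ⌈2778/275⌉ − ⌈2619/275⌉ = 11 − 10 = 1
n=16: ⌈(17·159+234)/275⌉ − ⌈(16·159+234)/275⌉ = ⌈2937/275⌉ − ⌈2778/275⌉ = 11 − 11 = 0
n=17: ⌈(18·159+234)/275⌉ − ⌈(17·159+234)/275⌉ = ⌈3096/275⌉ − ⌈2937/275⌉ = 12 − 11 = 1
n=18: ⌈(19·159+234)/275⌉ − ⌈(18·159+234)/275⌉ = ⌈3255/275⌉ − ⌈3096/275⌉ = 12 − 12 = 0
n=19: ⌈(20·159+234)/275⌉ − ⌈(19·159+234)/275⌉ = ⌈3414/275⌉ − ⌈3255/275⌉ = 13 − 12 = 1
n=20: ⌈(21·159+234)/275⌉ − ⌈(20·159+234)/275⌉ = ⌈3573/275⌉ − ⌈3414/275⌉ = 13 − 13 = 0
n=21: ⌈(22·159+234)/275⌉ − ⌈(21·159+234)/275⌉ = ⌈3732/275⌉ − ⌈3573/275⌉ = 14 − 13 = 1
n=22: ⌈(23·159+234)/275⌉ − ⌈(22·159+234)/275⌉ = ⌈3891/275⌉ − ⌈3732/275⌉ = 15 − 14 = 1
n=23: ⌈(24·159+234)/275⌉ − ⌈(23·159+234)/275⌉ = ⌈4050/275⌉ − ⌈3891/275⌉ = 15 − 15 = 0
n=24: ⌈(25·159+234)/275⌉ − ⌈(24·159+234)/275⌉ = ⌈4209/275⌉ − ⌈4050/275⌉ = 16 − 15 = 1
n=25: ⌈(26·159+234)/275⌉ − ⌈(25·159+234)/275⌉ = ⌈4368/275⌉ − ⌈4209/275⌉ = 16 − 16 = 0
n=26: ⌈(27·159+234)/275⌉ − ⌈(26·159+234)/275⌉ = ⌈4527/275⌉ − ⌈4368/275⌉ = 17 − 16 = 1
n=27: ⌈(28·159+234)/275⌉ − ⌈(27·159+234)/275⌉ = ⌈4686/275⌉ − ⌈4527/275⌉ = 18 − 17 = 1
n=28: ⌈(29·159+234)/275⌉ − ⌈(28·159+234)/275⌉ = ⌈4845/275⌉ − ⌈4686/275⌉ = 18 − 18 = 0
n=29: ⌈(30·159+234)/275⌉ − ⌈(29·159+234)/275⌉ = ⌈5004/275⌉ − ⌈4845/275⌉ = 19 − 18 = 1
n=30: ⌈(31·159+234)/275⌉ − ⌈(30·159+234)/275⌉ = ⌈5163/275⌉ − ⌈5004/275⌉ = 19 − 19 = 0
n=31: ⌈(32·159+234)/275⌉ − ⌈(31·159+234)/275⌉ = ⌈5322/275⌉ − ⌈5163/275⌉ = 20 − 19 = 1
n=32: ⌈(33·159+234)/275⌉ − ⌈(32·159+234)/275⌉ = ⌈5481/275⌉ − ⌈5322/275⌉ = 20 − 20 = 0
n=33: ⌈(34·159+234)/275⌉ − ⌈(33·159+234)/275⌉ = ⌈5640/275⌉ − ⌈5481/275⌉ = 21 − 20 = 1
n=34: ⌈(35·159+234)/275⌉ − ⌈(34·159+234)/275⌉ = ⌈5799/275⌉ − ⌈5640/275⌉ = 22 − 21 = 1


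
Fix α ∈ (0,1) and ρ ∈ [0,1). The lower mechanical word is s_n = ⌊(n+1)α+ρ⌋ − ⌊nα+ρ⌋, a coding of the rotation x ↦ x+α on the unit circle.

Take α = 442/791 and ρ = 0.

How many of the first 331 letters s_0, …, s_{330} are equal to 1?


184

#1s = Σ_{n=0}^{330} s_n = Σ_{n=0}^{330} (⌊(n+1)α+ρ⌋ − ⌊nα+ρ⌋)
the sum telescopes: every ⌊nα+ρ⌋ with 0 < n < 331 appears once with + and once with −, leaving ⌊331α+ρ⌋ − ⌊0·α+ρ⌋
331α + ρ = (331·442) / 791 = 146302/791
ρ = 0/791
⌊146302/791⌋ = 184,  ⌊0/791⌋ = 0
#1s = 184 − 0 = 184


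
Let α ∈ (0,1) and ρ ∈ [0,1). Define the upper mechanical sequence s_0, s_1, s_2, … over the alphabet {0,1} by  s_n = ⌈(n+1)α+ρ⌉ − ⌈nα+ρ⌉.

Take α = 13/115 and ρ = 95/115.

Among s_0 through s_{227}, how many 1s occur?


#1s = Σ_{n=0}^{227} s_n = Σ_{n=0}^{227} (⌈(n+1)α+ρ⌉ − ⌈nα+ρ⌉)
the sum telescopes: every ⌈nα+ρ⌉ with 0 < n < 228 appears once with + and once with −, leaving ⌈228α+ρ⌉ − ⌈0·α+ρ⌉
228α + ρ = (228·13 + 95) / 115 = 3059/115
ρ = 95/115
⌈3059/115⌉ = 27,  ⌈95/115⌉ = 1
#1s = 27 − 1 = 26

26


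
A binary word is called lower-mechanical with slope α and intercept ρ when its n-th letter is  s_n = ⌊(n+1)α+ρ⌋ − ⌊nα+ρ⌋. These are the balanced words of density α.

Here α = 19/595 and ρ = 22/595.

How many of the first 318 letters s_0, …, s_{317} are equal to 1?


10

#1s = Σ_{n=0}^{317} s_n = Σ_{n=0}^{317} (⌊(n+1)α+ρ⌋ − ⌊nα+ρ⌋)
the sum telescopes: every ⌊nα+ρ⌋ with 0 < n < 318 appears once with + and once with −, leaving ⌊318α+ρ⌋ − ⌊0·α+ρ⌋
318α + ρ = (318·19 + 22) / 595 = 6064/595
ρ = 22/595
⌊6064/595⌋ = 10,  ⌊22/595⌋ = 0
#1s = 10 − 0 = 10


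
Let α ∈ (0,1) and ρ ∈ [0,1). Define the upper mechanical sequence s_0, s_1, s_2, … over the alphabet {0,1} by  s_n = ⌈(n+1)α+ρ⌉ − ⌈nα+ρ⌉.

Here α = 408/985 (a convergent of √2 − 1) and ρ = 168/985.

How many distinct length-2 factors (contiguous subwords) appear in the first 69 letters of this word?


3

t_n = ⌈(n·408+168)/985⌉ for n = 0 … 69:
  n=0…9: ⌈168/985⌉=1 ⌈576/985⌉=1 ⌈984/985⌉=1 ⌈1392/985⌉=2 ⌈1800/985⌉=2 ⌈2208/985⌉=3 ⌈2616/985⌉=3 ⌈3024/985⌉=4 ⌈3432/985⌉=4 ⌈3840/985⌉=4
  n=10…19: ⌈4248/985⌉=5 ⌈4656/985⌉=5 ⌈5064/985⌉=6 ⌈5472/985⌉=6 ⌈5880/985⌉=6 ⌈6288/985⌉=7 ⌈6696/985⌉=7 ⌈7104/985⌉=8 ⌈7512/985⌉=8 ⌈7920/985⌉=9
  n=20…29: ⌈8328/985⌉=9 ⌈8736/985⌉=9 ⌈9144/985⌉=10 ⌈9552/985⌉=10 ⌈9960/985⌉=11 ⌈10368/985⌉=11 ⌈10776/985⌉=11 ⌈11184/985⌉=12 ⌈11592/985⌉=12 ⌈12000/985⌉=13
  n=30…39: ⌈12408/985⌉=13 ⌈12816/985⌉=14 ⌈13224/985⌉=14 ⌈13632/985⌉=14 ⌈14040/985⌉=15 ⌈14448/985⌉=15 ⌈14856/985⌉=16 ⌈15264/985⌉=16 ⌈15672/985⌉=16 ⌈16080/985⌉=17
  n=40…49: ⌈16488/985⌉=17 ⌈16896/985⌉=18 ⌈17304/985⌉=18 ⌈17712/985⌉=18 ⌈18120/985⌉=19 ⌈18528/985⌉=19 ⌈18936/985⌉=20 ⌈19344/985⌉=20 ⌈19752/985⌉=21 ⌈20160/985⌉=21
  n=50…59: ⌈20568/985⌉=21 ⌈20976/985⌉=22 ⌈21384/985⌉=22 ⌈21792/985⌉=23 ⌈22200/985⌉=23 ⌈22608/985⌉=23 ⌈23016/985⌉=24 ⌈23424/985⌉=24 ⌈23832/985⌉=25 ⌈24240/985⌉=25
  n=60…69: ⌈24648/985⌉=26 ⌈25056/985⌉=26 ⌈25464/985⌉=26 ⌈25872/985⌉=27 ⌈26280/985⌉=27 ⌈26688/985⌉=28 ⌈27096/985⌉=28 ⌈27504/985⌉=28 ⌈27912/985⌉=29 ⌈28320/985⌉=29
s_n = t_(n+1) − t_n for n = 0 … 68 gives
prefix = 001010100101001010100101001010100101001010010101001010010101001010010
slide a length-2 window over [0..1] … [67..68] (68 windows); first occurrence of each distinct factor:
  [  0..  1] 00
  [  1..  2] 01
  [  2..  3] 10
  (the other 65 windows repeat one of these)
distinct factors: {00, 01, 10}
count = 3  (Sturmian bound for length 2 is 3)


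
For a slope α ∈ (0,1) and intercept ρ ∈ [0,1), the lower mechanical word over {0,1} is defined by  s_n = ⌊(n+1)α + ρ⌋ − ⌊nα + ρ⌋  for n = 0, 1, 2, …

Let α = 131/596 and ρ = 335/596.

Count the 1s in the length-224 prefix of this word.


49

#1s = Σ_{n=0}^{223} s_n = Σ_{n=0}^{223} (⌊(n+1)α+ρ⌋ − ⌊nα+ρ⌋)
the sum telescopes: every ⌊nα+ρ⌋ with 0 < n < 224 appears once with + and once with −, leaving ⌊224α+ρ⌋ − ⌊0·α+ρ⌋
224α + ρ = (224·131 + 335) / 596 = 29679/596
ρ = 335/596
⌊29679/596⌋ = 49,  ⌊335/596⌋ = 0
#1s = 49 − 0 = 49


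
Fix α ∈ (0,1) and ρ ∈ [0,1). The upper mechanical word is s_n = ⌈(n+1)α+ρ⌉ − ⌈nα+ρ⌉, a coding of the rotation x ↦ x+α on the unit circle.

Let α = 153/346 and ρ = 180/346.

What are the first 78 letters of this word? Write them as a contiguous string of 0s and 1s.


010101010010101010010101010010101001010101001010101001010101001010101001010101

n=0: ⌈(1·153+180)/346⌉ − ⌈(0·153+180)/346⌉ = ⌈333/346⌉ − ⌈180/346⌉ = 1 − 1 = 0
n=1: ⌈(2·153+180)/346⌉ − ⌈(1·153+180)/346⌉ = ⌈486/346⌉ − ⌈333/346⌉ = 2 − 1 = 1
n=2: ⌈(3·153+180)/346⌉ − ⌈(2·153+180)/346⌉ = ⌈639/346⌉ − ⌈486/346⌉ = 2 − 2 = 0
n=3: ⌈(4·153+180)/346⌉ − ⌈(3·153+180)/346⌉ = ⌈792/346⌉ − ⌈639/346⌉ = 3 − 2 = 1
n=4: ⌈(5·153+180)/346⌉ − ⌈(4·153+180)/346⌉ = ⌈945/346⌉ − ⌈792/346⌉ = 3 − 3 = 0
n=5: ⌈(6·153+180)/346⌉ − ⌈(5·153+180)/346⌉ = ⌈1098/346⌉ − ⌈945/346⌉ = 4 − 3 = 1
n=6: ⌈(7·153+180)/346⌉ − ⌈(6·153+180)/346⌉ = ⌈1251/346⌉ − ⌈1098/346⌉ = 4 − 4 = 0
n=7: ⌈(8·153+180)/346⌉ − ⌈(7·153+180)/346⌉ = ⌈1404/346⌉ − ⌈1251/346⌉ = 5 − 4 = 1
n=8: ⌈(9·153+180)/346⌉ − ⌈(8·153+180)/346⌉ = ⌈1557/346⌉ − ⌈1404/346⌉ = 5 − 5 = 0
n=9: ⌈(10·153+180)/346⌉ − ⌈(9·153+180)/346⌉ = ⌈1710/346⌉ − ⌈1557/346⌉ = 5 − 5 = 0
n=10: ⌈(11·153+180)/346⌉ − ⌈(10·153+180)/346⌉ = ⌈1863/346⌉ − ⌈1710/346⌉ = 6 − 5 = 1
n=11: ⌈(12·153+180)/346⌉ − ⌈(11·153+180)/346⌉ = ⌈2016/346⌉ − ⌈1863/346⌉ = 6 − 6 = 0
n=12: ⌈(13·153+180)/346⌉ − ⌈(12·153+180)/346⌉ = ⌈2169/346⌉ − ⌈2016/346⌉ = 7 − 6 = 1
n=13: ⌈(14·153+180)/346⌉ − ⌈(13·153+180)/346⌉ = ⌈2322/346⌉ − ⌈2169/346⌉ = 7 − 7 = 0
n=14: ⌈(15·153+180)/346⌉ − ⌈(14·153+180)/346⌉ = ⌈2475/346⌉ − ⌈2322/346⌉ = 8 − 7 = 1
n=15: ⌈(16·153+180)/346⌉ − ⌈(15·153+180)/346⌉ = ⌈2628/346⌉ − ⌈2475/346⌉ = 8 − 8 = 0
n=16: ⌈(17·153+180)/346⌉ − ⌈(16·153+180)/346⌉ = ⌈2781/346⌉ − ⌈2628/346⌉ = 9 − 8 = 1
n=17: ⌈(18·153+180)/346⌉ − ⌈(17·153+180)/346⌉ = ⌈2934/346⌉ − ⌈2781/346⌉ = 9 − 9 = 0
n=18: ⌈(19·153+180)/346⌉ − ⌈(18·153+180)/346⌉ = ⌈3087/346⌉ − ⌈2934/346⌉ = 9 − 9 = 0
n=19: ⌈(20·153+180)/346⌉ − ⌈(19·153+180)/346⌉ = ⌈3240/346⌉ − ⌈3087/346⌉ = 10 − 9 = 1
n=20: ⌈(21·153+180)/346⌉ − ⌈(20·153+180)/346⌉ = ⌈3393/346⌉ − ⌈3240/346⌉ = 10 − 10 = 0
n=21: ⌈(22·153+180)/346⌉ − ⌈(21·153+180)/346⌉ = ⌈3546/346⌉ − ⌈3393/346⌉ = 11 − 10 = 1
n=22: ⌈(23·153+180)/346⌉ − ⌈(22·153+180)/346⌉ = ⌈3699/346⌉ − ⌈3546/346⌉ = 11 − 11 = 0
n=23: ⌈(24·153+180)/346⌉ − ⌈(23·153+180)/346⌉ = ⌈3852/346⌉ − ⌈3699/346⌉ = 12 − 11 = 1
n=24: ⌈(25·153+180)/346⌉ − ⌈(24·153+180)/346⌉ = ⌈4005/346⌉ − ⌈3852/346⌉ = 12 − 12 = 0
n=25: ⌈(26·153+180)/346⌉ − ⌈(25·153+180)/346⌉ = ⌈4158/346⌉ − ⌈4005/346⌉ = 13 − 12 = 1
n=26: ⌈(27·153+180)/346⌉ − ⌈(26·153+180)/346⌉ = ⌈4311/346⌉ − ⌈4158/346⌉ = 13 − 13 = 0
n=27: ⌈(28·153+180)/346⌉ − ⌈(27·153+180)/346⌉ = ⌈4464/346⌉ − ⌈4311/346⌉ = 13 − 13 = 0
n=28: ⌈(29·153+180)/346⌉ − ⌈(28·153+180)/346⌉ = ⌈4617/346⌉ − ⌈4464/346⌉ = 14 − 13 = 1
n=29: ⌈(30·153+180)/346⌉ − ⌈(29·153+180)/346⌉ = ⌈4770/346⌉ − ⌈4617/346⌉ = 14 − 14 = 0
n=30: ⌈(31·153+180)/346⌉ − ⌈(30·153+180)/346⌉ = ⌈4923/346⌉ − ⌈4770/346⌉ = 15 − 14 = 1
n=31: ⌈(32·153+180)/346⌉ − ⌈(31·153+180)/346⌉ = ⌈5076/346⌉ − ⌈4923/346⌉ = 15 − 15 = 0
n=32: ⌈(33·153+180)/346⌉ − ⌈(32·153+180)/346⌉ = ⌈5229/346⌉ − ⌈5076/346⌉ = 16 − 15 = 1
n=33: ⌈(34·153+180)/346⌉ − ⌈(33·153+180)/346⌉ = ⌈5382/346⌉ − ⌈5229/346⌉ = 16 − 16 = 0
n=34: ⌈(35·153+180)/346⌉ − ⌈(34·153+180)/346⌉ = ⌈5535/346⌉ − ⌈5382/346⌉ = 16 − 16 = 0
n=35: ⌈(36·153+180)/346⌉ − ⌈(35·153+180)/346⌉ = ⌈5688/346⌉ − ⌈5535/346⌉ = 17 − 16 = 1
n=36: ⌈(37·153+180)/346⌉ − ⌈(36·153+180)/346⌉ = ⌈5841/346⌉ − ⌈5688/346⌉ = 17 − 17 = 0
n=37: ⌈(38·153+180)/346⌉ − ⌈(37·153+180)/346⌉ = ⌈5994/346⌉ − ⌈5841/346⌉ = 18 − 17 = 1
n=38: ⌈(39·153+180)/346⌉ − ⌈(38·153+180)/346⌉ = ⌈6147/346⌉ − ⌈5994/346⌉ = 18 − 18 = 0
n=39: ⌈(40·153+180)/346⌉ − ⌈(39·153+180)/346⌉ = ⌈6300/346⌉ − ⌈6147/346⌉ = 19 − 18 = 1
n=40: ⌈(41·153+180)/346⌉ − ⌈(40·153+180)/346⌉ = ⌈6453/346⌉ − ⌈6300/346⌉ = 19 − 19 = 0
n=41: ⌈(42·153+180)/346⌉ − ⌈(41·153+180)/346⌉ = ⌈6606/346⌉ − ⌈6453/346⌉ = 20 − 19 = 1
n=42: ⌈(43·153+180)/346⌉ − ⌈(42·153+180)/346⌉ = ⌈6759/346⌉ − ⌈6606/346⌉ = 20 − 20 = 0
n=43: ⌈(44·153+180)/346⌉ − ⌈(43·153+180)/346⌉ = ⌈6912/346⌉ − ⌈6759/346⌉ = 20 − 20 = 0
n=44: ⌈(45·153+180)/346⌉ − ⌈(44·153+180)/346⌉ = ⌈7065/346⌉ − ⌈6912/346⌉ = 21 − 20 = 1
n=45: ⌈(46·153+180)/346⌉ − ⌈(45·153+180)/346⌉ = ⌈7218/346⌉ − ⌈7065/346⌉ = 21 − 21 = 0
n=46: ⌈(47·153+180)/346⌉ − ⌈(46·153+180)/346⌉ = ⌈7371/346⌉ − ⌈7218/346⌉ = 22 − 21 = 1
n=47: ⌈(48·153+180)/346⌉ − ⌈(47·153+180)/346⌉ = ⌈7524/346⌉ − ⌈7371/346⌉ = 22 − 22 = 0
n=48: ⌈(49·153+180)/346⌉ − ⌈(48·153+180)/346⌉ = ⌈7677/346⌉ − ⌈7524/346⌉ = 23 − 22 = 1
n=49: ⌈(50·153+180)/346⌉ − ⌈(49·153+180)/346⌉ = ⌈7830/346⌉ − ⌈7677/346⌉ = 23 − 23 = 0
n=50: ⌈(51·153+180)/346⌉ − ⌈(50·153+180)/346⌉ = ⌈7983/346⌉ − ⌈7830/346⌉ = 24 − 23 = 1
n=51: ⌈(52·153+180)/346⌉ − ⌈(51·153+180)/346⌉ = ⌈8136/346⌉ − ⌈7983/346⌉ = 24 − 24 = 0
n=52: ⌈(53·153+180)/346⌉ − ⌈(52·153+180)/346⌉ = ⌈8289/346⌉ − ⌈8136/346⌉ = 24 − 24 = 0
n=53: ⌈(54·153+180)/346⌉ − ⌈(53·153+180)/346⌉ = ⌈8442/346⌉ − ⌈8289/346⌉ = 25 − 24 = 1
n=54: ⌈(55·153+180)/346⌉ − ⌈(54·153+180)/346⌉ = ⌈8595/346⌉ − ⌈8442/346⌉ = 25 − 25 = 0
n=55: ⌈(56·153+180)/346⌉ − ⌈(55·153+180)/346⌉ = ⌈8748/346⌉ − ⌈8595/346⌉ = 26 − 25 = 1
n=56: ⌈(57·153+180)/346⌉ − ⌈(56·153+180)/346⌉ = ⌈8901/346⌉ − ⌈8748/346⌉ = 26 − 26 = 0
n=57: ⌈(58·153+180)/346⌉ − ⌈(57·153+180)/346⌉ = ⌈9054/346⌉ − ⌈8901/346⌉ = 27 − 26 = 1
n=58: ⌈(59·153+180)/346⌉ − ⌈(58·153+180)/346⌉ = ⌈9207/346⌉ − ⌈9054/346⌉ = 27 − 27 = 0
n=59: ⌈(60·153+180)/346⌉ − ⌈(59·153+180)/346⌉ = ⌈9360/346⌉ − ⌈9207/346⌉ = 28 − 27 = 1
n=60: ⌈(61·153+180)/346⌉ − ⌈(60·153+180)/346⌉ = ⌈9513/346⌉ − ⌈9360/346⌉ = 28 − 28 = 0
n=61: ⌈(62·153+180)/346⌉ − ⌈(61·153+180)/346⌉ = ⌈9666/346⌉ − ⌈9513/346⌉ = 28 − 28 = 0
n=62: ⌈(63·153+180)/346⌉ − ⌈(62·153+180)/346⌉ = ⌈9819/346⌉ − ⌈9666/346⌉ = 29 − 28 = 1
n=63: ⌈(64·153+180)/346⌉ − ⌈(63·153+180)/346⌉ = ⌈9972/346⌉ − ⌈9819/346⌉ = 29 − 29 = 0
n=64: ⌈(65·153+180)/346⌉ − ⌈(64·153+180)/346⌉ = ⌈10125/346⌉ − ⌈9972/346⌉ = 30 − 29 = 1
n=65: ⌈(66·153+180)/346⌉ − ⌈(65·153+180)/346⌉ = ⌈10278/346⌉ − ⌈10125/346⌉ = 30 − 30 = 0
n=66: ⌈(67·153+180)/346⌉ − ⌈(66·153+180)/346⌉ = ⌈10431/346⌉ − ⌈10278/346⌉ = 31 − 30 = 1
n=67: ⌈(68·153+180)/346⌉ − ⌈(67·153+180)/346⌉ = ⌈10584/346⌉ − ⌈10431/346⌉ = 31 − 31 = 0
n=68: ⌈(69·153+180)/346⌉ − ⌈(68·153+180)/346⌉ = ⌈10737/346⌉ − ⌈10584/346⌉ = 32 − 31 = 1
n=69: ⌈(70·153+180)/346⌉ − ⌈(69·153+180)/346⌉ = ⌈10890/346⌉ − ⌈10737/346⌉ = 32 − 32 = 0
n=70: ⌈(71·153+180)/346⌉ − ⌈(70·153+180)/346⌉ = ⌈11043/346⌉ − ⌈10890/346⌉ = 32 − 32 = 0
n=71: ⌈(72·153+180)/346⌉ − ⌈(71·153+180)/346⌉ = ⌈11196/346⌉ − ⌈11043/346⌉ = 33 − 32 = 1
n=72: ⌈(73·153+180)/346⌉ − ⌈(72·153+180)/346⌉ = ⌈11349/346⌉ − ⌈11196/346⌉ = 33 − 33 = 0
n=73: ⌈(74·153+180)/346⌉ − ⌈(73·153+180)/346⌉ = ⌈11502/346⌉ − ⌈11349/346⌉ = 34 − 33 = 1
n=74: ⌈(75·153+180)/346⌉ − ⌈(74·153+180)/346⌉ = ⌈11655/346⌉ − ⌈11502/346⌉ = 34 − 34 = 0
n=75: ⌈(76·153+180)/346⌉ − ⌈(75·153+180)/346⌉ = ⌈11808/346⌉ − ⌈11655/346⌉ = 35 − 34 = 1
n=76: ⌈(77·153+180)/346⌉ − ⌈(76·153+180)/346⌉ = ⌈11961/346⌉ − ⌈11808/346⌉ = 35 − 35 = 0
n=77: ⌈(78·153+180)/346⌉ − ⌈(77·153+180)/346⌉ = ⌈12114/346⌉ − ⌈11961/346⌉ = 36 − 35 = 1


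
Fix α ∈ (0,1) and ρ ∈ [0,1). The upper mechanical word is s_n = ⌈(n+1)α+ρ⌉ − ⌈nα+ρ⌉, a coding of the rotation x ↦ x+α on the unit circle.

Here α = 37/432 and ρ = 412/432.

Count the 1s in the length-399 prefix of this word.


35

#1s = Σ_{n=0}^{398} s_n = Σ_{n=0}^{398} (⌈(n+1)α+ρ⌉ − ⌈nα+ρ⌉)
the sum telescopes: every ⌈nα+ρ⌉ with 0 < n < 399 appears once with + and once with −, leaving ⌈399α+ρ⌉ − ⌈0·α+ρ⌉
399α + ρ = (399·37 + 412) / 432 = 15175/432
ρ = 412/432
⌈15175/432⌉ = 36,  ⌈412/432⌉ = 1
#1s = 36 − 1 = 35


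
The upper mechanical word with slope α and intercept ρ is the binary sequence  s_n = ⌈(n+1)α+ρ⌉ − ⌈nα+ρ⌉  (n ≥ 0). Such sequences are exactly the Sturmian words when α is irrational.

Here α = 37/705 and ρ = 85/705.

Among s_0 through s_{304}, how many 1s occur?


#1s = Σ_{n=0}^{304} s_n = Σ_{n=0}^{304} (⌈(n+1)α+ρ⌉ − ⌈nα+ρ⌉)
the sum telescopes: every ⌈nα+ρ⌉ with 0 < n < 305 appears once with + and once with −, leaving ⌈305α+ρ⌉ − ⌈0·α+ρ⌉
305α + ρ = (305·37 + 85) / 705 = 11370/705
ρ = 85/705
⌈11370/705⌉ = 17,  ⌈85/705⌉ = 1
#1s = 17 − 1 = 16

16


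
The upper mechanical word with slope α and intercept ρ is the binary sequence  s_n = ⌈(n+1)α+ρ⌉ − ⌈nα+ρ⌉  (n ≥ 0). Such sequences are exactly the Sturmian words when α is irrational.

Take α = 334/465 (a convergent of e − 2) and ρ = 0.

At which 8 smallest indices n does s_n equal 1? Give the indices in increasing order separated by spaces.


n=0: ⌈334/465⌉−⌈0/465⌉ = 1−0 = 1  ← one
n=1: ⌈668/465⌉−⌈334/465⌉ = 2−1 = 1  ← one
n=2: ⌈1002/465⌉−⌈668/465⌉ = 3−2 = 1  ← one
n=3: ⌈1336/465⌉−⌈1002/465⌉ = 3−3 = 0
n=4: ⌈1670/465⌉−⌈1336/465⌉ = 4−3 = 1  ← one
n=5: ⌈2004/465⌉−⌈1670/465⌉ = 5−4 = 1  ← one
n=6: ⌈2338/465⌉−⌈2004/465⌉ = 6−5 = 1  ← one
n=7: ⌈2672/465⌉−⌈2338/465⌉ = 6−6 = 0
n=8: ⌈3006/465⌉−⌈2672/465⌉ = 7−6 = 1  ← one
n=9: ⌈3340/465⌉−⌈3006/465⌉ = 8−7 = 1  ← one
positions of the first 8 ones: 0 1 2 4 5 6 8 9

0 1 2 4 5 6 8 9


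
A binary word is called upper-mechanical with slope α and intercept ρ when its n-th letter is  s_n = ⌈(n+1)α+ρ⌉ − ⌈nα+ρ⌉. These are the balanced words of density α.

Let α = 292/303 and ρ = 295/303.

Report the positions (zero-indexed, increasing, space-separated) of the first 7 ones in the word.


0 1 2 3 4 5 6

n=0: ⌈587/303⌉−⌈295/303⌉ = 2−1 = 1  ← one
n=1: ⌈879/303⌉−⌈587/303⌉ = 3−2 = 1  ← one
n=2: ⌈1171/303⌉−⌈879/303⌉ = 4−3 = 1  ← one
n=3: ⌈1463/303⌉−⌈1171/303⌉ = 5−4 = 1  ← one
n=4: ⌈1755/303⌉−⌈1463/303⌉ = 6−5 = 1  ← one
n=5: ⌈2047/303⌉−⌈1755/303⌉ = 7−6 = 1  ← one
n=6: ⌈2339/303⌉−⌈2047/303⌉ = 8−7 = 1  ← one
positions of the first 7 ones: 0 1 2 3 4 5 6


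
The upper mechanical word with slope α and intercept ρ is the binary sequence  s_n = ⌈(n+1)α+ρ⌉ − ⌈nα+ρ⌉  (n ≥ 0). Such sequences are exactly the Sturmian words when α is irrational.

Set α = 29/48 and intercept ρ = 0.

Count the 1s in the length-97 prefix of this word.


#1s = Σ_{n=0}^{96} s_n = Σ_{n=0}^{96} (⌈(n+1)α+ρ⌉ − ⌈nα+ρ⌉)
the sum telescopes: every ⌈nα+ρ⌉ with 0 < n < 97 appears once with + and once with −, leaving ⌈97α+ρ⌉ − ⌈0·α+ρ⌉
97α + ρ = (97·29) / 48 = 2813/48
ρ = 0/48
⌈2813/48⌉ = 59,  ⌈0/48⌉ = 0
#1s = 59 − 0 = 59

59


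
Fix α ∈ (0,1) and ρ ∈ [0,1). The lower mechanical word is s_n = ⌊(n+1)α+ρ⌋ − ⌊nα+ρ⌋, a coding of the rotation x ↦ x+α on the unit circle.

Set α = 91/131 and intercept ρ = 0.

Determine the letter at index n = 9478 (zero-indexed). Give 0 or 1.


(n+1)α + ρ = (9479·91) / 131 = 862589/131
nα + ρ     = (9478·91) / 131 = 862498/131
⌊862589/131⌋ = 6584,  ⌊862498/131⌋ = 6583
s_{9478} = 6584 − 6583 = 1

1


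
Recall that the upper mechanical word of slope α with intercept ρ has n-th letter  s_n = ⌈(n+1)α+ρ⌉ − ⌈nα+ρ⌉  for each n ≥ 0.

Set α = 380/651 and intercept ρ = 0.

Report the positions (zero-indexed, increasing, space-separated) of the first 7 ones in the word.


0 1 3 5 6 8 10

n=0: ⌈380/651⌉−⌈0/651⌉ = 1−0 = 1  ← one
n=1: ⌈760/651⌉−⌈380/651⌉ = 2−1 = 1  ← one
n=2: ⌈1140/651⌉−⌈760/651⌉ = 2−2 = 0
n=3: ⌈1520/651⌉−⌈1140/651⌉ = 3−2 = 1  ← one
n=4: ⌈1900/651⌉−⌈1520/651⌉ = 3−3 = 0
n=5: ⌈2280/651⌉−⌈1900/651⌉ = 4−3 = 1  ← one
n=6: ⌈2660/651⌉−⌈2280/651⌉ = 5−4 = 1  ← one
n=7: ⌈3040/651⌉−⌈2660/651⌉ = 5−5 = 0
n=8: ⌈3420/651⌉−⌈3040/651⌉ = 6−5 = 1  ← one
n=9: ⌈3800/651⌉−⌈3420/651⌉ = 6−6 = 0
n=10: ⌈4180/651⌉−⌈3800/651⌉ = 7−6 = 1  ← one
positions of the first 7 ones: 0 1 3 5 6 8 10


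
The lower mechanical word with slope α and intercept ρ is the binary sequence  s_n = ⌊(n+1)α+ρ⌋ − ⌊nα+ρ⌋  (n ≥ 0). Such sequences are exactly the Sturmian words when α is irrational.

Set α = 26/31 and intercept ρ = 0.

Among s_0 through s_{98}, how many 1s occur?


#1s = Σ_{n=0}^{98} s_n = Σ_{n=0}^{98} (⌊(n+1)α+ρ⌋ − ⌊nα+ρ⌋)
the sum telescopes: every ⌊nα+ρ⌋ with 0 < n < 99 appears once with + and once with −, leaving ⌊99α+ρ⌋ − ⌊0·α+ρ⌋
99α + ρ = (99·26) / 31 = 2574/31
ρ = 0/31
⌊2574/31⌋ = 83,  ⌊0/31⌋ = 0
#1s = 83 − 0 = 83

83


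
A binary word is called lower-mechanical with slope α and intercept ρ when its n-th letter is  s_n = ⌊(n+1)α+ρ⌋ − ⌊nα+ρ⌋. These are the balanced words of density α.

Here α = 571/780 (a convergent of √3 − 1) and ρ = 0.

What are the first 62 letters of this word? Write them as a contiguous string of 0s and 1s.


01101110111011011101110111011011101110111011011101110110111011

n=0: ⌊(1·571)/780⌋ − ⌊(0·571)/780⌋ = ⌊571/780⌋ − ⌊0/780⌋ = 0 − 0 = 0
n=1: ⌊(2·571)/780⌋ − ⌊(1·571)/780⌋ = ⌊1142/780⌋ − ⌊571/780⌋ = 1 − 0 = 1
n=2: ⌊(3·571)/780⌋ − ⌊(2·571)/780⌋ = ⌊1713/780⌋ − ⌊1142/780⌋ = 2 − 1 = 1
n=3: ⌊(4·571)/780⌋ − ⌊(3·571)/780⌋ = ⌊2284/780⌋ − ⌊1713/780⌋ = 2 − 2 = 0
n=4: ⌊(5·571)/780⌋ − ⌊(4·571)/780⌋ = ⌊2855/780⌋ − ⌊2284/780⌋ = 3 − 2 = 1
n=5: ⌊(6·571)/780⌋ − ⌊(5·571)/780⌋ = ⌊3426/780⌋ − ⌊2855/780⌋ = 4 − 3 = 1
n=6: ⌊(7·571)/780⌋ − ⌊(6·571)/780⌋ = ⌊3997/780⌋ − ⌊3426/780⌋ = 5 − 4 = 1
n=7: ⌊(8·571)/780⌋ − ⌊(7·571)/780⌋ = ⌊4568/780⌋ − ⌊3997/780⌋ = 5 − 5 = 0
n=8: ⌊(9·571)/780⌋ − ⌊(8·571)/780⌋ = ⌊5139/780⌋ − ⌊4568/780⌋ = 6 − 5 = 1
n=9: ⌊(10·571)/780⌋ − ⌊(9·571)/780⌋ = ⌊5710/780⌋ − ⌊5139/780⌋ = 7 − 6 = 1
n=10: ⌊(11·571)/780⌋ − ⌊(10·571)/780⌋ = ⌊6281/780⌋ − ⌊5710/780⌋ = 8 − 7 = 1
n=11: ⌊(12·571)/780⌋ − ⌊(11·571)/780⌋ = ⌊6852/780⌋ − ⌊6281/780⌋ = 8 − 8 = 0
n=12: ⌊(13·571)/780⌋ − ⌊(12·571)/780⌋ = ⌊7423/780⌋ − ⌊6852/780⌋ = 9 − 8 = 1
n=13: ⌊(14·571)/780⌋ − ⌊(13·571)/780⌋ = ⌊7994/780⌋ − ⌊7423/780⌋ = 10 − 9 = 1
n=14: ⌊(15·571)/780⌋ − ⌊(14·571)/780⌋ = ⌊8565/780⌋ − ⌊7994/780⌋ = 10 − 10 = 0
n=15: ⌊(16·571)/780⌋ − ⌊(15·571)/780⌋ = ⌊9136/780⌋ − ⌊8565/780⌋ = 11 − 10 = 1
n=16: ⌊(17·571)/780⌋ − ⌊(16·571)/780⌋ = ⌊9707/780⌋ − ⌊9136/780⌋ = 12 − 11 = 1
n=17: ⌊(18·571)/780⌋ − ⌊(17·571)/780⌋ = ⌊10278/780⌋ − ⌊9707/780⌋ = 13 − 12 = 1
n=18: ⌊(19·571)/780⌋ − ⌊(18·571)/780⌋ = ⌊10849/780⌋ − ⌊10278/780⌋ = 13 − 13 = 0
n=19: ⌊(20·571)/780⌋ − ⌊(19·571)/780⌋ = ⌊11420/780⌋ − ⌊10849/780⌋ = 14 − 13 = 1
n=20: ⌊(21·571)/780⌋ − ⌊(20·571)/780⌋ = ⌊11991/780⌋ − ⌊11420/780⌋ = 15 − 14 = 1
n=21: ⌊(22·571)/780⌋ − ⌊(21·571)/780⌋ = ⌊12562/780⌋ − ⌊11991/780⌋ = 16 − 15 = 1
n=22: ⌊(23·571)/780⌋ − ⌊(22·571)/780⌋ = ⌊13133/780⌋ − ⌊12562/780⌋ = 16 − 16 = 0
n=23: ⌊(24·571)/780⌋ − ⌊(23·571)/780⌋ = ⌊13704/780⌋ − ⌊13133/780⌋ = 17 − 16 = 1
n=24: ⌊(25·571)/780⌋ − ⌊(24·571)/780⌋ = ⌊14275/780⌋ − ⌊13704/780⌋ = 18 − 17 = 1
n=25: ⌊(26·571)/780⌋ − ⌊(25·571)/780⌋ = ⌊14846/780⌋ − ⌊14275/780⌋ = 19 − 18 = 1
n=26: ⌊(27·571)/780⌋ − ⌊(26·571)/780⌋ = ⌊15417/780⌋ − ⌊14846/780⌋ = 19 − 19 = 0
n=27: ⌊(28·571)/780⌋ − ⌊(27·571)/780⌋ = ⌊15988/780⌋ − ⌊15417/780⌋ = 20 − 19 = 1
n=28: ⌊(29·571)/780⌋ − ⌊(28·571)/780⌋ = ⌊16559/780⌋ − ⌊15988/780⌋ = 21 − 20 = 1
n=29: ⌊(30·571)/780⌋ − ⌊(29·571)/780⌋ = ⌊17130/780⌋ − ⌊16559/780⌋ = 21 − 21 = 0
n=30: ⌊(31·571)/780⌋ − ⌊(30·571)/780⌋ = ⌊17701/780⌋ − ⌊17130/780⌋ = 22 − 21 = 1
n=31: ⌊(32·571)/780⌋ − ⌊(31·571)/780⌋ = ⌊18272/780⌋ − ⌊17701/780⌋ = 23 − 22 = 1
n=32: ⌊(33·571)/780⌋ − ⌊(32·571)/780⌋ = ⌊18843/780⌋ − ⌊18272/780⌋ = 24 − 23 = 1
n=33: ⌊(34·571)/780⌋ − ⌊(33·571)/780⌋ = ⌊19414/780⌋ − ⌊18843/780⌋ = 24 − 24 = 0
n=34: ⌊(35·571)/780⌋ − ⌊(34·571)/780⌋ = ⌊19985/780⌋ − ⌊19414/780⌋ = 25 − 24 = 1
n=35: ⌊(36·571)/780⌋ − ⌊(35·571)/780⌋ = ⌊20556/780⌋ − ⌊19985/780⌋ = 26 − 25 = 1
n=36: ⌊(37·571)/780⌋ − ⌊(36·571)/780⌋ = ⌊21127/780⌋ − ⌊20556/780⌋ = 27 − 26 = 1
n=37: ⌊(38·571)/780⌋ − ⌊(37·571)/780⌋ = ⌊21698/780⌋ − ⌊21127/780⌋ = 27 − 27 = 0
n=38: ⌊(39·571)/780⌋ − ⌊(38·571)/780⌋ = ⌊22269/780⌋ − ⌊21698/780⌋ = 28 − 27 = 1
n=39: ⌊(40·571)/780⌋ − ⌊(39·571)/780⌋ = ⌊22840/780⌋ − ⌊22269/780⌋ = 29 − 28 = 1
n=40: ⌊(41·571)/780⌋ − ⌊(40·571)/780⌋ = ⌊23411/780⌋ − ⌊22840/780⌋ = 30 − 29 = 1
n=41: ⌊(42·571)/780⌋ − ⌊(41·571)/780⌋ = ⌊23982/780⌋ − ⌊23411/780⌋ = 30 − 30 = 0
n=42: ⌊(43·571)/780⌋ − ⌊(42·571)/780⌋ = ⌊24553/780⌋ − ⌊23982/780⌋ = 31 − 30 = 1
n=43: ⌊(44·571)/780⌋ − ⌊(43·571)/780⌋ = ⌊25124/780⌋ − ⌊24553/780⌋ = 32 − 31 = 1
n=44: ⌊(45·571)/780⌋ − ⌊(44·571)/780⌋ = ⌊25695/780⌋ − ⌊25124/780⌋ = 32 − 32 = 0
n=45: ⌊(46·571)/780⌋ − ⌊(45·571)/780⌋ = ⌊26266/780⌋ − ⌊25695/780⌋ = 33 − 32 = 1
n=46: ⌊(47·571)/780⌋ − ⌊(46·571)/780⌋ = ⌊26837/780⌋ − ⌊26266/780⌋ = 34 − 33 = 1
n=47: ⌊(48·571)/780⌋ − ⌊(47·571)/780⌋ = ⌊27408/780⌋ − ⌊26837/780⌋ = 35 − 34 = 1
n=48: ⌊(49·571)/780⌋ − ⌊(48·571)/780⌋ = ⌊27979/780⌋ − ⌊27408/780⌋ = 35 − 35 = 0
n=49: ⌊(50·571)/780⌋ − ⌊(49·571)/780⌋ = ⌊28550/780⌋ − ⌊27979/780⌋ = 36 − 35 = 1
n=50: ⌊(51·571)/780⌋ − ⌊(50·571)/780⌋ = ⌊29121/780⌋ − ⌊28550/780⌋ = 37 − 36 = 1
n=51: ⌊(52·571)/780⌋ − ⌊(51·571)/780⌋ = ⌊29692/780⌋ − ⌊29121/780⌋ = 38 − 37 = 1
n=52: ⌊(53·571)/780⌋ − ⌊(52·571)/780⌋ = ⌊30263/780⌋ − ⌊29692/780⌋ = 38 − 38 = 0
n=53: ⌊(54·571)/780⌋ − ⌊(53·571)/780⌋ = ⌊30834/780⌋ − ⌊30263/780⌋ = 39 − 38 = 1
n=54: ⌊(55·571)/780⌋ − ⌊(54·571)/780⌋ = ⌊31405/780⌋ − ⌊30834/780⌋ = 40 − 39 = 1
n=55: ⌊(56·571)/780⌋ − ⌊(55·571)/780⌋ = ⌊31976/780⌋ − ⌊31405/780⌋ = 40 − 40 = 0
n=56: ⌊(57·571)/780⌋ − ⌊(56·571)/780⌋ = ⌊32547/780⌋ − ⌊31976/780⌋ = 41 − 40 = 1
n=57: ⌊(58·571)/780⌋ − ⌊(57·571)/780⌋ = ⌊33118/780⌋ − ⌊32547/780⌋ = 42 − 41 = 1
n=58: ⌊(59·571)/780⌋ − ⌊(58·571)/780⌋ = ⌊33689/780⌋ − ⌊33118/780⌋ = 43 − 42 = 1
n=59: ⌊(60·571)/780⌋ − ⌊(59·571)/780⌋ = ⌊34260/780⌋ − ⌊33689/780⌋ = 43 − 43 = 0
n=60: ⌊(61·571)/780⌋ − ⌊(60·571)/780⌋ = ⌊34831/780⌋ − ⌊34260/780⌋ = 44 − 43 = 1
n=61: ⌊(62·571)/780⌋ − ⌊(61·571)/780⌋ = ⌊35402/780⌋ − ⌊34831/780⌋ = 45 − 44 = 1


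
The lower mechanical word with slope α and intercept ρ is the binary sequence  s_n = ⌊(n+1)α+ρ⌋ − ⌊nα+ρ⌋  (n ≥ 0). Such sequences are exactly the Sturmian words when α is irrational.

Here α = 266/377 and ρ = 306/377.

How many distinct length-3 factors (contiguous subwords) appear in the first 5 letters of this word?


3

t_n = ⌊(n·266+306)/377⌋ for n = 0 … 5:
  n=0…5: ⌊306/377⌋=0 ⌊572/377⌋=1 ⌊838/377⌋=2 ⌊1104/377⌋=2 ⌊1370/377⌋=3 ⌊1636/377⌋=4
s_n = t_(n+1) − t_n for n = 0 … 4 gives
prefix = 11011
slide a length-3 window over [0..2] … [2..4] (3 windows); first occurrence of each distinct factor:
  [  0..  2] 110
  [  1..  3] 101
  [  2..  4] 011
distinct factors: {011, 101, 110}
count = 3  (Sturmian bound for length 3 is 4)


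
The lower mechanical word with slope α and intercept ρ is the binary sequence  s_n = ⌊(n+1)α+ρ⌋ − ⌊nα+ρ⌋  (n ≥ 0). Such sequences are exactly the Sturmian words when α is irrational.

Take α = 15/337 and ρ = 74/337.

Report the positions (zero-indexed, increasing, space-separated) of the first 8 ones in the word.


n=0: ⌊89/337⌋−⌊74/337⌋ = 0−0 = 0
n=1: ⌊104/337⌋−⌊89/337⌋ = 0−0 = 0
  …
n=17: ⌊344/337⌋−⌊329/337⌋ = 1−0 = 1  ← one
n=18: ⌊359/337⌋−⌊344/337⌋ = 1−1 = 0
n=19: ⌊374/337⌋−⌊359/337⌋ = 1−1 = 0
  …
n=39: ⌊674/337⌋−⌊659/337⌋ = 2−1 = 1  ← one
n=40: ⌊689/337⌋−⌊674/337⌋ = 2−2 = 0
n=41: ⌊704/337⌋−⌊689/337⌋ = 2−2 = 0
  …
n=62: ⌊1019/337⌋−⌊1004/337⌋ = 3−2 = 1  ← one
n=63: ⌊1034/337⌋−⌊1019/337⌋ = 3−3 = 0
n=64: ⌊1049/337⌋−⌊1034/337⌋ = 3−3 = 0
  …
n=84: ⌊1349/337⌋−⌊1334/337⌋ = 4−3 = 1  ← one
n=85: ⌊1364/337⌋−⌊1349/337⌋ = 4−4 = 0
n=86: ⌊1379/337⌋−⌊1364/337⌋ = 4−4 = 0
  …
n=107: ⌊1694/337⌋−⌊1679/337⌋ = 5−4 = 1  ← one
n=108: ⌊1709/337⌋−⌊1694/337⌋ = 5−5 = 0
n=109: ⌊1724/337⌋−⌊1709/337⌋ = 5−5 = 0
  …
n=129: ⌊2024/337⌋−⌊2009/337⌋ = 6−5 = 1  ← one
n=130: ⌊2039/337⌋−⌊2024/337⌋ = 6−6 = 0
n=131: ⌊2054/337⌋−⌊2039/337⌋ = 6−6 = 0
  …
n=152: ⌊2369/337⌋−⌊2354/337⌋ = 7−6 = 1  ← one
n=153: ⌊2384/337⌋−⌊2369/337⌋ = 7−7 = 0
n=154: ⌊2399/337⌋−⌊2384/337⌋ = 7−7 = 0
  …
n=174: ⌊2699/337⌋−⌊2684/337⌋ = 8−7 = 1  ← one
positions of the first 8 ones: 17 39 62 84 107 129 152 174

17 39 62 84 107 129 152 174


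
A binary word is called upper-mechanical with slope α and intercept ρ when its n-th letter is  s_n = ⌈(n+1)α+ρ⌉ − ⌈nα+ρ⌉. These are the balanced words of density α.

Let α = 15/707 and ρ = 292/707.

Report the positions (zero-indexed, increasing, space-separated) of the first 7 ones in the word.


27 74 121 169 216 263 310

n=0: ⌈307/707⌉−⌈292/707⌉ = 1−1 = 0
n=1: ⌈322/707⌉−⌈307/707⌉ = 1−1 = 0
  …
n=27: ⌈712/707⌉−⌈697/707⌉ = 2−1 = 1  ← one
n=28: ⌈727/707⌉−⌈712/707⌉ = 2−2 = 0
n=29: ⌈742/707⌉−⌈727/707⌉ = 2−2 = 0
  …
n=74: ⌈1417/707⌉−⌈1402/707⌉ = 3−2 = 1  ← one
n=75: ⌈1432/707⌉−⌈1417/707⌉ = 3−3 = 0
n=76: ⌈1447/707⌉−⌈1432/707⌉ = 3−3 = 0
  …
n=121: ⌈2122/707⌉−⌈2107/707⌉ = 4−3 = 1  ← one
n=122: ⌈2137/707⌉−⌈2122/707⌉ = 4−4 = 0
n=123: ⌈2152/707⌉−⌈2137/707⌉ = 4−4 = 0
  …
n=169: ⌈2842/707⌉−⌈2827/707⌉ = 5−4 = 1  ← one
n=170: ⌈2857/707⌉−⌈2842/707⌉ = 5−5 = 0
n=171: ⌈2872/707⌉−⌈2857/707⌉ = 5−5 = 0
  …
n=216: ⌈3547/707⌉−⌈3532/707⌉ = 6−5 = 1  ← one
n=217: ⌈3562/707⌉−⌈3547/707⌉ = 6−6 = 0
n=218: ⌈3577/707⌉−⌈3562/707⌉ = 6−6 = 0
  …
n=263: ⌈4252/707⌉−⌈4237/707⌉ = 7−6 = 1  ← one
n=264: ⌈4267/707⌉−⌈4252/707⌉ = 7−7 = 0
n=265: ⌈4282/707⌉−⌈4267/707⌉ = 7−7 = 0
  …
n=310: ⌈4957/707⌉−⌈4942/707⌉ = 8−7 = 1  ← one
positions of the first 7 ones: 27 74 121 169 216 263 310


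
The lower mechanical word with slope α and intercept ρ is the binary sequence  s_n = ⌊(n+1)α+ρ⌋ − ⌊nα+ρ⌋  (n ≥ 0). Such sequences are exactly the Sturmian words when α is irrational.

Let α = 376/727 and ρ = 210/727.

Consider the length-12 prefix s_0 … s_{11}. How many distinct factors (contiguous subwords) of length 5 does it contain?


2

t_n = ⌊(n·376+210)/727⌋ for n = 0 … 12:
  n=0…9: ⌊210/727⌋=0 ⌊586/727⌋=0 ⌊962/727⌋=1 ⌊1338/727⌋=1 ⌊1714/727⌋=2 ⌊2090/727⌋=2 ⌊2466/727⌋=3 ⌊2842/727⌋=3 ⌊3218/727⌋=4 ⌊3594/727⌋=4
  n=10…12: ⌊3970/727⌋=5 ⌊4346/727⌋=5 ⌊4722/727⌋=6
s_n = t_(n+1) − t_n for n = 0 … 11 gives
prefix = 010101010101
slide a length-5 window over [0..4] … [7..11] (8 windows); first occurrence of each distinct factor:
  [  0..  4] 01010
  [  1..  5] 10101
  (the other 6 windows repeat one of these)
distinct factors: {01010, 10101}
count = 2  (Sturmian bound for length 5 is 6)


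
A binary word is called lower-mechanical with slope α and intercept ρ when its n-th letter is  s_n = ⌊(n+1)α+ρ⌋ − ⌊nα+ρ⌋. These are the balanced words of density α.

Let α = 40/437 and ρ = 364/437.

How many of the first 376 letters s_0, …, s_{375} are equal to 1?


35

#1s = Σ_{n=0}^{375} s_n = Σ_{n=0}^{375} (⌊(n+1)α+ρ⌋ − ⌊nα+ρ⌋)
the sum telescopes: every ⌊nα+ρ⌋ with 0 < n < 376 appears once with + and once with −, leaving ⌊376α+ρ⌋ − ⌊0·α+ρ⌋
376α + ρ = (376·40 + 364) / 437 = 15404/437
ρ = 364/437
⌊15404/437⌋ = 35,  ⌊364/437⌋ = 0
#1s = 35 − 0 = 35


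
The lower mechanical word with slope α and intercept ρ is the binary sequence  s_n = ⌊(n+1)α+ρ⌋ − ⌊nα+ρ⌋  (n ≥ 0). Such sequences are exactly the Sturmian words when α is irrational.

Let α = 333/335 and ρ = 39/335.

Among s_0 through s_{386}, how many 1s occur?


384

#1s = Σ_{n=0}^{386} s_n = Σ_{n=0}^{386} (⌊(n+1)α+ρ⌋ − ⌊nα+ρ⌋)
the sum telescopes: every ⌊nα+ρ⌋ with 0 < n < 387 appears once with + and once with −, leaving ⌊387α+ρ⌋ − ⌊0·α+ρ⌋
387α + ρ = (387·333 + 39) / 335 = 128910/335
ρ = 39/335
⌊128910/335⌋ = 384,  ⌊39/335⌋ = 0
#1s = 384 − 0 = 384


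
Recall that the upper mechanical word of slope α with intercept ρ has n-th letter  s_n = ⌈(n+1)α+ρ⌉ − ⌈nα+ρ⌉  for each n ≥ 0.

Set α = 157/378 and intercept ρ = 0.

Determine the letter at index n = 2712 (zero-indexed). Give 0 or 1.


0

(n+1)α + ρ = (2713·157) / 378 = 425941/378
nα + ρ     = (2712·157) / 378 = 425784/378
⌈425941/378⌉ = 1127,  ⌈425784/378⌉ = 1127
s_{2712} = 1127 − 1127 = 0


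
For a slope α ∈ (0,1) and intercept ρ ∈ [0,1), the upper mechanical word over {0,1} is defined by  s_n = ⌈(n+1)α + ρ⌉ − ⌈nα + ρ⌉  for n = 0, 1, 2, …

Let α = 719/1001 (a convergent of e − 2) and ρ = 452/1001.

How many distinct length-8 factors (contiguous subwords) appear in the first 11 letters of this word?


t_n = ⌈(n·719+452)/1001⌉ for n = 0 … 11:
  n=0…9: ⌈452/1001⌉=1 ⌈1171/1001⌉=2 ⌈1890/1001⌉=2 ⌈2609/1001⌉=3 ⌈3328/1001⌉=4 ⌈4047/1001⌉=5 ⌈4766/1001⌉=5 ⌈5485/1001⌉=6 ⌈6204/1001⌉=7 ⌈6923/1001⌉=7
  n=10…11: ⌈7642/1001⌉=8 ⌈8361/1001⌉=9
s_n = t_(n+1) − t_n for n = 0 … 10 gives
prefix = 10111011011
slide a length-8 window over [0..7] … [3..10] (4 windows); first occurrence of each distinct factor:
  [  0..  7] 10111011
  [  1..  8] 01110110
  [  2..  9] 11101101
  [  3.. 10] 11011011
distinct factors: {01110110, 10111011, 11011011, 11101101}
count = 4  (Sturmian bound for length 8 is 9)

4
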